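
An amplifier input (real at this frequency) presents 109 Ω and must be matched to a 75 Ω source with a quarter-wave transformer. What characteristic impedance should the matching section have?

Z_qwt ≈ 90.4 Ω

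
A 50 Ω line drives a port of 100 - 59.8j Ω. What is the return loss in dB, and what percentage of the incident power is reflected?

Γ = (50 − j59.8)/(150 − j59.8), |Γ| = 0.483
RL = −20·log₁₀(0.483) = 6.33 dB
P_refl/P_inc = |Γ|² = 0.233

RL ≈ 6.33 dB; 23.3% of incident power reflected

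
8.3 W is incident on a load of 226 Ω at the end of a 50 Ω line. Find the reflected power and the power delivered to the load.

Γ = (226 − 50)/(226 + 50) = 0.638
|Γ|² = 0.407
P_refl = |Γ|²·P_inc = 3.38 W, P_del = (1 − |Γ|²)·P_inc = 4.92 W

P_reflected ≈ 3.38 W; P_delivered ≈ 4.92 W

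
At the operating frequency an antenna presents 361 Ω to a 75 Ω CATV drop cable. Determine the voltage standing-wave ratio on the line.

For a purely resistive load, VSWR = R_L/Z_0 or Z_0/R_L (whichever > 1) = 361/75

VSWR ≈ 4.81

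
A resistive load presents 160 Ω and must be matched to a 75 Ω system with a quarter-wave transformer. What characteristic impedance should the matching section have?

Z_qwt ≈ 110 Ω

Z_qwt = √(Z_0·R_L) = √(75 × 160) = √12000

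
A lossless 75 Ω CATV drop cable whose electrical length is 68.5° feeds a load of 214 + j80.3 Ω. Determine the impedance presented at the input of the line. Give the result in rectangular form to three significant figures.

Z_in ≈ 28.7 − j36.4 Ω

tan(βl) = tan(68.5°) = 2.54
Z_in = Z_0·(Z_L + jZ_0·tanβl)/(Z_0 + jZ_L·tanβl)
     = 75·(214 + j271)/(-129 + j543)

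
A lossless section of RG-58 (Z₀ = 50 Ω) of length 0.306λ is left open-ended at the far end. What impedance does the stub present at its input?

βl = 2π × 0.306 = 110°
tan(βl) = -2.72
For an open-ended stub, Z_in = −jZ_0·cot(βl) = −jZ_0/tan(βl)

Z_in ≈ +j18.4 Ω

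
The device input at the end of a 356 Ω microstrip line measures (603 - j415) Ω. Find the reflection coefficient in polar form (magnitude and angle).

Γ ≈ 0.462 ∠ -35.8°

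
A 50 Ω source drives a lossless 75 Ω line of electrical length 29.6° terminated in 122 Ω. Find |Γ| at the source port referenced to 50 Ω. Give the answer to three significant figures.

|Γ| ≈ 0.372

tan(βl) = 0.568
Z_in = Z_0·(Z_L + jZ_0·tanβl)/(Z_0 + jZ_L·tanβl) = 87 − j37.8 Ω
Γ_s = (Z_in − Z_s)/(Z_in + Z_s) = (37 − j37.8)/(137 − j37.8), |Γ_s| = 0.372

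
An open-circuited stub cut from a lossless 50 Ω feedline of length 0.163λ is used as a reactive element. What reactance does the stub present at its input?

X_in ≈ -30.4 Ω (capacitive)

βl = 2π × 0.163 = 58.7°
tan(βl) = 1.64
For an open-circuited stub, Z_in = −jZ_0·cot(βl) = −jZ_0/tan(βl)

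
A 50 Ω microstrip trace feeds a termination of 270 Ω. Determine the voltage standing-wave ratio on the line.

VSWR ≈ 5.4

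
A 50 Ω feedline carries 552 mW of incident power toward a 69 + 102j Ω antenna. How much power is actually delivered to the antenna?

P_delivered ≈ 310 mW

|Γ| = |(19 + j102)/(119 + j102)| = 0.662
|Γ|² = 0.438
P_refl = |Γ|²·P_inc = 242 mW, P_del = (1 − |Γ|²)·P_inc = 310 mW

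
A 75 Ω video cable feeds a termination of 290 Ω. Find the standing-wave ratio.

VSWR ≈ 3.87

Γ = (290 − 75)/(290 + 75) = 0.589
VSWR = (1 + 0.589)/(1 − 0.589)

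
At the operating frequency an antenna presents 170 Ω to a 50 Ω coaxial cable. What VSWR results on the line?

VSWR ≈ 3.4

Γ = (170 − 50)/(170 + 50) = 0.545
VSWR = (1 + 0.545)/(1 − 0.545)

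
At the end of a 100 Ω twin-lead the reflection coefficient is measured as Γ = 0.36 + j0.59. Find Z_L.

Z_L = Z_0·(1 + Γ)/(1 − Γ) = 100·(1.36 + j0.59)/(0.64 − j0.59)

Z_L ≈ 68.9 + j156 Ω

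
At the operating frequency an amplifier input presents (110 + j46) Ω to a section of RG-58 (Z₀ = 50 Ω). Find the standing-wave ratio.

Γ = (Z_L − Z_0)/(Z_L + Z_0) = (60 + j46)/(160 + j46)
|Γ| = 75.6/166 = 0.454
VSWR = (1 + |Γ|)/(1 − |Γ|) = 1.45/0.546

VSWR ≈ 2.66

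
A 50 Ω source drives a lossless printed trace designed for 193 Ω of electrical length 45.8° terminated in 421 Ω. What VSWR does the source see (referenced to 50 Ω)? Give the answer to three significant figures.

tan(βl) = 1.03
Z_in = Z_0·(Z_L + jZ_0·tanβl)/(Z_0 + jZ_L·tanβl) = 144 − j124 Ω
Γ_s = (Z_in − Z_s)/(Z_in + Z_s) = (93.6 − j124)/(194 − j124), |Γ_s| = 0.675
VSWR = (1 + |Γ_s|)/(1 − |Γ_s|)

VSWR ≈ 5.16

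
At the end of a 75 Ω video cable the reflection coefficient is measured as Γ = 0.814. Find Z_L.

Z_L = Z_0·(1 + Γ)/(1 − Γ) = 75·(1.81)/(0.186)

Z_L ≈ 731 Ω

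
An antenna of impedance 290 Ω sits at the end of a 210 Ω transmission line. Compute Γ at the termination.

Γ = (Z_L − Z_0)/(Z_L + Z_0) = (290 − 210)/(290 + 210) = 80/500

Γ = 0.16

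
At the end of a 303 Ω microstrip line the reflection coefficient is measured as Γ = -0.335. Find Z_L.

Z_L ≈ 151 Ω

Z_L = Z_0·(1 + Γ)/(1 − Γ) = 303·(0.665)/(1.33)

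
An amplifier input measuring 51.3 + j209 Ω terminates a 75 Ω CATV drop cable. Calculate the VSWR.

VSWR ≈ 13.4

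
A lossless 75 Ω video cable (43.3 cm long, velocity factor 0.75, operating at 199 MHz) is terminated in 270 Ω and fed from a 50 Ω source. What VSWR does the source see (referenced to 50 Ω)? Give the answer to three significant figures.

VSWR ≈ 4.1

λ = v/f = 0.75·c / 199 MHz = 1.13 m
βl = 2π·l/λ = 2π × 0.383 = 138°
tan(βl) = -0.905
Z_in = Z_0·(Z_L + jZ_0·tanβl)/(Z_0 + jZ_L·tanβl) = 42.3 + j69.9 Ω
Γ_s = (Z_in − Z_s)/(Z_in + Z_s) = (-7.7 + j69.9)/(92.3 + j69.9), |Γ_s| = 0.607
VSWR = (1 + |Γ_s|)/(1 − |Γ_s|)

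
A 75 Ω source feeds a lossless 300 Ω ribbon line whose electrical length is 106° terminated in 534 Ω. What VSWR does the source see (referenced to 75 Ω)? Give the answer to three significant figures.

tan(βl) = -3.49
Z_in = Z_0·(Z_L + jZ_0·tanβl)/(Z_0 + jZ_L·tanβl) = 178 + j57.4 Ω
Γ_s = (Z_in − Z_s)/(Z_in + Z_s) = (103 + j57.4)/(253 + j57.4), |Γ_s| = 0.454
VSWR = (1 + |Γ_s|)/(1 − |Γ_s|)

VSWR ≈ 2.66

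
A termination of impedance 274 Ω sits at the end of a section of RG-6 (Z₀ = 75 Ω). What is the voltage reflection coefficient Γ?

Γ = (Z_L − Z_0)/(Z_L + Z_0) = (274 − 75)/(274 + 75) = 199/349

Γ = 0.57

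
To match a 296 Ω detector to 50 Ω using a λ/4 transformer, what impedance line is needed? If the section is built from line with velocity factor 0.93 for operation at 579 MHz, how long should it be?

Z_qwt ≈ 122 Ω; length ≈ 12 cm

Z_qwt = √(Z_0·R_L) = √(50 × 296) = √14800
λ = 0.93·c/f = 0.482 m, so l = λ/4 = 0.12 m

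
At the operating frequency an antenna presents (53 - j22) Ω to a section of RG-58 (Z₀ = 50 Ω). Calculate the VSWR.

VSWR ≈ 1.53

Γ = (Z_L − Z_0)/(Z_L + Z_0) = (3 − j22)/(103 − j22)
|Γ| = 22.2/105 = 0.211
VSWR = (1 + |Γ|)/(1 − |Γ|) = 1.21/0.789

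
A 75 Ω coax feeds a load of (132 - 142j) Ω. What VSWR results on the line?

VSWR ≈ 4.12

Γ = (Z_L − Z_0)/(Z_L + Z_0) = (57 − j142)/(207 − j142)
|Γ| = 153/251 = 0.61
VSWR = (1 + |Γ|)/(1 − |Γ|) = 1.61/0.39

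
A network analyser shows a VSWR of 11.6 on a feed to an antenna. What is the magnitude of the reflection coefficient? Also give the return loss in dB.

|Γ| ≈ 0.841; return loss ≈ 1.5 dB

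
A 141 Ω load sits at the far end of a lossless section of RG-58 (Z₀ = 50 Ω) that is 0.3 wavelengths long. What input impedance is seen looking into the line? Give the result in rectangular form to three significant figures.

Z_in ≈ 19.3 + j14 Ω

βl = 2π × 0.3 = 108°
tan(βl) = tan(108°) = -3.08
Z_in = Z_0·(Z_L + jZ_0·tanβl)/(Z_0 + jZ_L·tanβl)
     = 50·(141 − j154)/(50 − j434)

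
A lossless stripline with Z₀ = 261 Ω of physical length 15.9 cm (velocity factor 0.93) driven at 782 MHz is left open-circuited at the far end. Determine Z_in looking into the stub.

λ = v/f = 0.93·c / 782 MHz = 0.357 m
βl = 2π·l/λ = 2π × 0.446 = 160°
tan(βl) = -0.355
For an open-circuited stub, Z_in = −jZ_0·cot(βl) = −jZ_0/tan(βl)

Z_in ≈ +j734 Ω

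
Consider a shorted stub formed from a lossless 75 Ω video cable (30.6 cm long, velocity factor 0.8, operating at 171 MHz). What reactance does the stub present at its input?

X_in ≈ 368 Ω (inductive)

λ = v/f = 0.8·c / 171 MHz = 1.4 m
βl = 2π·l/λ = 2π × 0.218 = 78.5°
tan(βl) = 4.91
For a shorted stub, Z_in = jZ_0·tan(βl)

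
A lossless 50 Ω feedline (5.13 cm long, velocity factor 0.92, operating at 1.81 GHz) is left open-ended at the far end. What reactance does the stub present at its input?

X_in ≈ 30.2 Ω (inductive)

λ = v/f = 0.92·c / 1.81 GHz = 0.152 m
βl = 2π·l/λ = 2π × 0.336 = 121°
tan(βl) = -1.66
For an open-ended stub, Z_in = −jZ_0·cot(βl) = −jZ_0/tan(βl)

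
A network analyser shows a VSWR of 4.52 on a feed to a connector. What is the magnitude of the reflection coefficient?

|Γ| ≈ 0.638

|Γ| = (S − 1)/(S + 1) = (4.52 − 1)/(4.52 + 1) = 3.52/5.52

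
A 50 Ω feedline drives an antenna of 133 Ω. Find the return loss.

Γ = (133 − 50)/(133 + 50) = 0.454
RL = −20·log₁₀|Γ| = −20·log₁₀(0.454)

RL ≈ 6.87 dB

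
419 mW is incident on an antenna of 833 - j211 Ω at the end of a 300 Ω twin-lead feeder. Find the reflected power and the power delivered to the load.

|Γ| = |(533 − j211)/(1133 − j211)| = 0.497
|Γ|² = 0.247
P_refl = |Γ|²·P_inc = 104 mW, P_del = (1 − |Γ|²)·P_inc = 315 mW

P_reflected ≈ 104 mW; P_delivered ≈ 315 mW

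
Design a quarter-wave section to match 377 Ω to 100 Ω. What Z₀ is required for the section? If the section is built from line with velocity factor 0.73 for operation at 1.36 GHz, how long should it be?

Z_qwt ≈ 194 Ω; length ≈ 4.03 cm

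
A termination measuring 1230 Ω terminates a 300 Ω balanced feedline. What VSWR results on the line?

VSWR ≈ 4.1

Γ = (1230 − 300)/(1230 + 300) = 0.608
VSWR = (1 + 0.608)/(1 − 0.608)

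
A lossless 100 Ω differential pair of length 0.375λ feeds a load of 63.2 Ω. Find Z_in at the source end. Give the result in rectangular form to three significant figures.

βl = 2π × 0.375 = 135°
tan(βl) = tan(135°) = -1
Z_in = Z_0·(Z_L + jZ_0·tanβl)/(Z_0 + jZ_L·tanβl)
     = 100·(63.2 − j100)/(100 − j63.2)

Z_in ≈ 90.3 − j42.9 Ω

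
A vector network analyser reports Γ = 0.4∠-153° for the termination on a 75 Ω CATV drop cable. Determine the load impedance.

Z_L ≈ 33.6 − j14.5 Ω

Z_L = Z_0·(1 + Γ)/(1 − Γ) = 75·(0.644 − j0.182)/(1.36 + j0.182)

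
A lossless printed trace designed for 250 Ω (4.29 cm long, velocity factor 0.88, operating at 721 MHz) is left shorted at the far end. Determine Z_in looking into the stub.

λ = v/f = 0.88·c / 721 MHz = 0.366 m
βl = 2π·l/λ = 2π × 0.117 = 42.2°
tan(βl) = 0.906
For a shorted stub, Z_in = jZ_0·tan(βl)

Z_in ≈ +j227 Ω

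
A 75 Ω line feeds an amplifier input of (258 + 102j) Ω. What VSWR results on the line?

VSWR ≈ 4.02

Γ = (Z_L − Z_0)/(Z_L + Z_0) = (183 + j102)/(333 + j102)
|Γ| = 210/348 = 0.602
VSWR = (1 + |Γ|)/(1 − |Γ|) = 1.6/0.398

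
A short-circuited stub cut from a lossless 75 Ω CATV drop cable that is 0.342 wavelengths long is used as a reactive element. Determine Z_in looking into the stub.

Z_in ≈ −j115 Ω

βl = 2π × 0.342 = 123°
tan(βl) = -1.53
For a short-circuited stub, Z_in = jZ_0·tan(βl)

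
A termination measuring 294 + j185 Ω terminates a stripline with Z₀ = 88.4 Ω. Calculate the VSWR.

VSWR ≈ 4.73

Γ = (Z_L − Z_0)/(Z_L + Z_0) = (205.6 + j185)/(382.4 + j185)
|Γ| = 277/425 = 0.651
VSWR = (1 + |Γ|)/(1 − |Γ|) = 1.65/0.349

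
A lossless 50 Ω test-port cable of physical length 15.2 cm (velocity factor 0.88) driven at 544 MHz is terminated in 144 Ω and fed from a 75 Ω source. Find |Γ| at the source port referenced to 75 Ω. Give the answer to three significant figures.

|Γ| ≈ 0.599

λ = v/f = 0.88·c / 544 MHz = 0.485 m
βl = 2π·l/λ = 2π × 0.313 = 113°
tan(βl) = -2.38
Z_in = Z_0·(Z_L + jZ_0·tanβl)/(Z_0 + jZ_L·tanβl) = 20 + j18.1 Ω
Γ_s = (Z_in − Z_s)/(Z_in + Z_s) = (-55 + j18.1)/(95 + j18.1), |Γ_s| = 0.599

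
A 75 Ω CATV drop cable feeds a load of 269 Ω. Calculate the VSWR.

Γ = (269 − 75)/(269 + 75) = 0.564
VSWR = (1 + 0.564)/(1 − 0.564)

VSWR ≈ 3.59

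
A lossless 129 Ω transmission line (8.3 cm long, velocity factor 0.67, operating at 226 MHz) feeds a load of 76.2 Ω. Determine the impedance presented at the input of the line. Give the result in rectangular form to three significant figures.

Z_in ≈ 95.2 + j48.3 Ω

λ = v/f = 0.67·c / 226 MHz = 0.889 m
βl = 2π·l/λ = 2π × 0.0933 = 33.6°
tan(βl) = tan(33.6°) = 0.664
Z_in = Z_0·(Z_L + jZ_0·tanβl)/(Z_0 + jZ_L·tanβl)
     = 129·(76.2 + j85.7)/(129 + j50.6)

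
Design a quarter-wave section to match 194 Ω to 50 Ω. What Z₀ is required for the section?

Z_qwt ≈ 98.5 Ω

Z_qwt = √(Z_0·R_L) = √(50 × 194) = √9700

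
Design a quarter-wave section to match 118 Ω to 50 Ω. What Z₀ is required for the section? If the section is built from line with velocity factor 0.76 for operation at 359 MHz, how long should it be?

Z_qwt = √(Z_0·R_L) = √(50 × 118) = √5900
λ = 0.76·c/f = 0.635 m, so l = λ/4 = 0.159 m

Z_qwt ≈ 76.8 Ω; length ≈ 15.9 cm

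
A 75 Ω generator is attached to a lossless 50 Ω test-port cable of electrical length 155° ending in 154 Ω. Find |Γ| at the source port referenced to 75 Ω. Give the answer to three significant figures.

|Γ| ≈ 0.438

tan(βl) = -0.466
Z_in = Z_0·(Z_L + jZ_0·tanβl)/(Z_0 + jZ_L·tanβl) = 61.2 + j64.6 Ω
Γ_s = (Z_in − Z_s)/(Z_in + Z_s) = (-13.8 + j64.6)/(136 + j64.6), |Γ_s| = 0.438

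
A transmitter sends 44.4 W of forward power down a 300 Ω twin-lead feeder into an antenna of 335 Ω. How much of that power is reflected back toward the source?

P_reflected ≈ 0.135 W

Γ = (335 − 300)/(335 + 300) = 0.0551
|Γ|² = 0.00304
P_refl = |Γ|²·P_inc = 0.135 W, P_del = (1 − |Γ|²)·P_inc = 44.3 W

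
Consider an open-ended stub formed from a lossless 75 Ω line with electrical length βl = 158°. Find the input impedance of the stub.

Z_in ≈ +j186 Ω

tan(βl) = -0.404
For an open-ended stub, Z_in = −jZ_0·cot(βl) = −jZ_0/tan(βl)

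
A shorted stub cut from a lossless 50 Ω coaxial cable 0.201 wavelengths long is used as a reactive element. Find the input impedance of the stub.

βl = 2π × 0.201 = 72.4°
tan(βl) = 3.14
For a shorted stub, Z_in = jZ_0·tan(βl)

Z_in ≈ +j157 Ω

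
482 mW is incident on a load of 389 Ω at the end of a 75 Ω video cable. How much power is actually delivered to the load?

P_delivered ≈ 261 mW

Γ = (389 − 75)/(389 + 75) = 0.677
|Γ|² = 0.458
P_refl = |Γ|²·P_inc = 221 mW, P_del = (1 − |Γ|²)·P_inc = 261 mW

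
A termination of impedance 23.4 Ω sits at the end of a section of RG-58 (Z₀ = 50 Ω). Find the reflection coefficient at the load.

Γ = -0.362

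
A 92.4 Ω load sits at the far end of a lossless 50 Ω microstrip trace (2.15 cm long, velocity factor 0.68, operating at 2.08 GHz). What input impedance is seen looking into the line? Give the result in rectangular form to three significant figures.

Z_in ≈ 27.8 − j6.85 Ω

λ = v/f = 0.68·c / 2.08 GHz = 0.0981 m
βl = 2π·l/λ = 2π × 0.219 = 78.9°
tan(βl) = tan(78.9°) = 5.11
Z_in = Z_0·(Z_L + jZ_0·tanβl)/(Z_0 + jZ_L·tanβl)
     = 50·(92.4 + j255)/(50 + j472)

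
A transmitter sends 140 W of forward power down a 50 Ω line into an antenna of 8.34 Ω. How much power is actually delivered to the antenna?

Γ = (8.34 − 50)/(8.34 + 50) = -0.714
|Γ|² = 0.51
P_refl = |Γ|²·P_inc = 71.4 W, P_del = (1 − |Γ|²)·P_inc = 68.6 W

P_delivered ≈ 68.6 W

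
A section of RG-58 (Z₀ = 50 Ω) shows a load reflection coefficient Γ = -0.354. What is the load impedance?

Z_L ≈ 23.9 Ω

Z_L = Z_0·(1 + Γ)/(1 − Γ) = 50·(0.646)/(1.35)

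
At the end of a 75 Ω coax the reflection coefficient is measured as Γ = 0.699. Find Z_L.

Z_L ≈ 423 Ω

Z_L = Z_0·(1 + Γ)/(1 − Γ) = 75·(1.7)/(0.301)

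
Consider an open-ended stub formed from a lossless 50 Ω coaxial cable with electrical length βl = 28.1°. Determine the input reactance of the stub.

X_in ≈ -93.6 Ω (capacitive)

tan(βl) = 0.534
For an open-ended stub, Z_in = −jZ_0·cot(βl) = −jZ_0/tan(βl)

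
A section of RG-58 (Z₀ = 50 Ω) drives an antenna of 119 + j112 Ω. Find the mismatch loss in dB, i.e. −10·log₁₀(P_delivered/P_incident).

mismatch loss ≈ 2.37 dB

Γ = (69 + j112)/(169 + j112), |Γ| = 0.649
|Γ|² = 0.421, so P_del/P_inc = 1 − |Γ|² = 0.579
ML = −10·log₁₀(1 − |Γ|²)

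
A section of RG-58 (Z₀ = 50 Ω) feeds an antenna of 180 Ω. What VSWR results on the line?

Γ = (180 − 50)/(180 + 50) = 0.565
VSWR = (1 + 0.565)/(1 − 0.565)

VSWR ≈ 3.6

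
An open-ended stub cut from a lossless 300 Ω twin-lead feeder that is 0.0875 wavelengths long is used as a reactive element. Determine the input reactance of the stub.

X_in ≈ -490 Ω (capacitive)

βl = 2π × 0.0875 = 31.5°
tan(βl) = 0.613
For an open-ended stub, Z_in = −jZ_0·cot(βl) = −jZ_0/tan(βl)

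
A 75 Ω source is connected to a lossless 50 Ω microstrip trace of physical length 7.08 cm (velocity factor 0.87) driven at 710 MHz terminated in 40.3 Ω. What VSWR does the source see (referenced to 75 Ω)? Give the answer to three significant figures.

λ = v/f = 0.87·c / 710 MHz = 0.368 m
βl = 2π·l/λ = 2π × 0.193 = 69.3°
tan(βl) = 2.65
Z_in = Z_0·(Z_L + jZ_0·tanβl)/(Z_0 + jZ_L·tanβl) = 58.1 + j8.34 Ω
Γ_s = (Z_in − Z_s)/(Z_in + Z_s) = (-16.9 + j8.34)/(133 + j8.34), |Γ_s| = 0.141
VSWR = (1 + |Γ_s|)/(1 − |Γ_s|)

VSWR ≈ 1.33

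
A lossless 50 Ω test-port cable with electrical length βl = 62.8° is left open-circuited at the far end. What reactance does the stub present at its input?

tan(βl) = 1.95
For an open-circuited stub, Z_in = −jZ_0·cot(βl) = −jZ_0/tan(βl)

X_in ≈ -25.7 Ω (capacitive)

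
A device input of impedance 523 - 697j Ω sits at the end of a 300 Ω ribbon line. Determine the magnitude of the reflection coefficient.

|Γ| ≈ 0.679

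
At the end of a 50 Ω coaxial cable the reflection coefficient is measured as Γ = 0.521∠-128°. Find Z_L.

Z_L = Z_0·(1 + Γ)/(1 − Γ) = 50·(0.679 − j0.411)/(1.32 + j0.411)

Z_L ≈ 19 − j21.5 Ω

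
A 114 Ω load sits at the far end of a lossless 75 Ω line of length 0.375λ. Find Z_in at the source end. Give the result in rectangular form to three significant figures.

βl = 2π × 0.375 = 135°
tan(βl) = tan(135°) = -1
Z_in = Z_0·(Z_L + jZ_0·tanβl)/(Z_0 + jZ_L·tanβl)
     = 75·(114 − j75)/(75 − j114)

Z_in ≈ 68.9 + j29.7 Ω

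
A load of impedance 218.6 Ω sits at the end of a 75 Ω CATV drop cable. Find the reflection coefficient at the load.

Γ = (Z_L − Z_0)/(Z_L + Z_0) = (218.6 − 75)/(218.6 + 75) = 143.6/293.6

Γ = 0.489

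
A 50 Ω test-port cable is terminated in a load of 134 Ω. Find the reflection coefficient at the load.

Γ = 0.457

Γ = (Z_L − Z_0)/(Z_L + Z_0) = (134 − 50)/(134 + 50) = 84/184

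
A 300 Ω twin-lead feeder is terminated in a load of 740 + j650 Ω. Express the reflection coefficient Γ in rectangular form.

Γ = (Z_L − Z_0)/(Z_L + Z_0) = (440 + j650)/(1040 + j650)

Γ ≈ 0.585 + j0.259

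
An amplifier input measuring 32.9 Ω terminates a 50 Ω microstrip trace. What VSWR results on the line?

Γ = (32.9 − 50)/(32.9 + 50) = -0.206
VSWR = (1 + 0.206)/(1 − 0.206)

VSWR ≈ 1.52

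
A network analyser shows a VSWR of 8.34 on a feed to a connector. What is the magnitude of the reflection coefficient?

|Γ| = (S − 1)/(S + 1) = (8.34 − 1)/(8.34 + 1) = 7.34/9.34

|Γ| ≈ 0.786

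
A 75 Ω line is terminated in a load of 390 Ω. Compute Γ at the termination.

Γ = (Z_L − Z_0)/(Z_L + Z_0) = (390 − 75)/(390 + 75) = 315/465

Γ = 0.677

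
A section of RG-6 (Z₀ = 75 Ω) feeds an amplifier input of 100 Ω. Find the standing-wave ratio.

VSWR ≈ 1.33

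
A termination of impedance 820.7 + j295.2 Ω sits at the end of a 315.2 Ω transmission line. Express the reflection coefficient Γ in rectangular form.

Γ ≈ 0.48 + j0.135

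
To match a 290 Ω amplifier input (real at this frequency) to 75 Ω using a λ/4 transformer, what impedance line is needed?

Z_qwt = √(Z_0·R_L) = √(75 × 290) = √21750

Z_qwt ≈ 147 Ω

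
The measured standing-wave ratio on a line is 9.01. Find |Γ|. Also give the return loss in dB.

|Γ| ≈ 0.8; return loss ≈ 1.94 dB

|Γ| = (S − 1)/(S + 1) = (9.01 − 1)/(9.01 + 1) = 8.01/10
RL = −20·log₁₀|Γ| = −20·log₁₀(0.8)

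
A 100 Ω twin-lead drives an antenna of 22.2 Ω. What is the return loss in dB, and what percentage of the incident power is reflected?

RL ≈ 3.92 dB; 40.5% of incident power reflected

Γ = (22.2 − 100)/(22.2 + 100) = -0.637
RL = −20·log₁₀(0.637) = 3.92 dB
P_refl/P_inc = |Γ|² = 0.405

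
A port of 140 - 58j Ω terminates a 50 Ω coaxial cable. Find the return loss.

Γ = (90 − j58)/(190 − j58), |Γ| = 0.539
RL = −20·log₁₀|Γ| = −20·log₁₀(0.539)

RL ≈ 5.37 dB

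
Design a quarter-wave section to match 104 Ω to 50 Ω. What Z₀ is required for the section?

Z_qwt = √(Z_0·R_L) = √(50 × 104) = √5200

Z_qwt ≈ 72.1 Ω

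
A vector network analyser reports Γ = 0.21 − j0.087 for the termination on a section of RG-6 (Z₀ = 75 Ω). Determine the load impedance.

Z_L ≈ 113 − j20.7 Ω

Z_L = Z_0·(1 + Γ)/(1 − Γ) = 75·(1.21 − j0.087)/(0.79 + j0.087)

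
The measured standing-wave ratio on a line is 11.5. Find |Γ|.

|Γ| = (S − 1)/(S + 1) = (11.5 − 1)/(11.5 + 1) = 10.5/12.5

|Γ| ≈ 0.84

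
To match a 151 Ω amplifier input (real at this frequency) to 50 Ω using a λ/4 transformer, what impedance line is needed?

Z_qwt ≈ 86.9 Ω

Z_qwt = √(Z_0·R_L) = √(50 × 151) = √7550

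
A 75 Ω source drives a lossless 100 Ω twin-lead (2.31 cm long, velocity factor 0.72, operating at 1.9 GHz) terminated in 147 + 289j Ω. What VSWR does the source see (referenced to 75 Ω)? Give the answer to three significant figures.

λ = v/f = 0.72·c / 1.9 GHz = 0.114 m
βl = 2π·l/λ = 2π × 0.203 = 73.1°
tan(βl) = 3.3
Z_in = Z_0·(Z_L + jZ_0·tanβl)/(Z_0 + jZ_L·tanβl) = 18.1 − j62.2 Ω
Γ_s = (Z_in − Z_s)/(Z_in + Z_s) = (-56.9 − j62.2)/(93.1 − j62.2), |Γ_s| = 0.753
VSWR = (1 + |Γ_s|)/(1 − |Γ_s|)

VSWR ≈ 7.08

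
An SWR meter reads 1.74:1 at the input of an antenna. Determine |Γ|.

|Γ| ≈ 0.27

|Γ| = (S − 1)/(S + 1) = (1.74 − 1)/(1.74 + 1) = 0.74/2.74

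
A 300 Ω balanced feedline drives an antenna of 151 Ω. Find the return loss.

Γ = (151 − 300)/(151 + 300) = -0.33
RL = −20·log₁₀|Γ| = −20·log₁₀(0.33)

RL ≈ 9.62 dB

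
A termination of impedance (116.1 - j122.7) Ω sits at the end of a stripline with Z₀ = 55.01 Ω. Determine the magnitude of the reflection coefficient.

Γ = (Z_L − Z_0)/(Z_L + Z_0) = (61.09 − j122.7)/(171.1 − j122.7)
|Γ| = 137/211

|Γ| ≈ 0.651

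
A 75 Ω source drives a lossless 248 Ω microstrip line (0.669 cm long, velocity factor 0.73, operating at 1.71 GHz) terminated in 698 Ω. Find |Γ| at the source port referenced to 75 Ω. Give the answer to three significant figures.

|Γ| ≈ 0.79

λ = v/f = 0.73·c / 1.71 GHz = 0.128 m
βl = 2π·l/λ = 2π × 0.0522 = 18.8°
tan(βl) = 0.341
Z_in = Z_0·(Z_L + jZ_0·tanβl)/(Z_0 + jZ_L·tanβl) = 406 − j305 Ω
Γ_s = (Z_in − Z_s)/(Z_in + Z_s) = (331 − j305)/(481 − j305), |Γ_s| = 0.79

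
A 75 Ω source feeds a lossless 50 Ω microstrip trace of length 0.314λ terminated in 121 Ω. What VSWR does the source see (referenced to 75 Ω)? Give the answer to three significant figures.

VSWR ≈ 3.35

βl = 2π × 0.314 = 113°
tan(βl) = -2.35
Z_in = Z_0·(Z_L + jZ_0·tanβl)/(Z_0 + jZ_L·tanβl) = 23.7 + j17.1 Ω
Γ_s = (Z_in − Z_s)/(Z_in + Z_s) = (-51.3 + j17.1)/(98.7 + j17.1), |Γ_s| = 0.54
VSWR = (1 + |Γ_s|)/(1 − |Γ_s|)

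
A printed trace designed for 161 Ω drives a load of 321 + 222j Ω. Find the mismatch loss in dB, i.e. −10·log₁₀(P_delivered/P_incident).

mismatch loss ≈ 1.34 dB

Γ = (160 + j222)/(482 + j222), |Γ| = 0.516
|Γ|² = 0.266, so P_del/P_inc = 1 − |Γ|² = 0.734
ML = −10·log₁₀(1 − |Γ|²)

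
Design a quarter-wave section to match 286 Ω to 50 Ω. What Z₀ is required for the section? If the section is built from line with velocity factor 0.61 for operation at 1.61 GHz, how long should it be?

Z_qwt = √(Z_0·R_L) = √(50 × 286) = √14300
λ = 0.61·c/f = 0.114 m, so l = λ/4 = 0.0284 m

Z_qwt ≈ 120 Ω; length ≈ 2.84 cm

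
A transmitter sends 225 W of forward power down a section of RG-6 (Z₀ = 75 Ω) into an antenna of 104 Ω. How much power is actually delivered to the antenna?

Γ = (104 − 75)/(104 + 75) = 0.162
|Γ|² = 0.0262
P_refl = |Γ|²·P_inc = 5.91 W, P_del = (1 − |Γ|²)·P_inc = 219 W

P_delivered ≈ 219 W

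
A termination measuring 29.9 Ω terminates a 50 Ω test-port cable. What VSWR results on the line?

VSWR ≈ 1.67

Γ = (29.9 − 50)/(29.9 + 50) = -0.252
VSWR = (1 + 0.252)/(1 − 0.252)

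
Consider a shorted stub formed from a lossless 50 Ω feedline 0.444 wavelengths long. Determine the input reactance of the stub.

X_in ≈ -18.4 Ω (capacitive)

βl = 2π × 0.444 = 160°
tan(βl) = -0.367
For a shorted stub, Z_in = jZ_0·tan(βl)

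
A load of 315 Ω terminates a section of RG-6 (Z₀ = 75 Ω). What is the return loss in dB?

RL ≈ 4.22 dB

Γ = (315 − 75)/(315 + 75) = 0.615
RL = −20·log₁₀|Γ| = −20·log₁₀(0.615)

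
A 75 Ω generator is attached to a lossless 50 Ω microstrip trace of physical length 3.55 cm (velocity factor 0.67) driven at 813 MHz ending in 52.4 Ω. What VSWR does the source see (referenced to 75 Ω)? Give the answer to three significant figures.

λ = v/f = 0.67·c / 813 MHz = 0.247 m
βl = 2π·l/λ = 2π × 0.144 = 51.7°
tan(βl) = 1.27
Z_in = Z_0·(Z_L + jZ_0·tanβl)/(Z_0 + jZ_L·tanβl) = 49.4 − j2.25 Ω
Γ_s = (Z_in − Z_s)/(Z_in + Z_s) = (-25.6 − j2.25)/(124 − j2.25), |Γ_s| = 0.206
VSWR = (1 + |Γ_s|)/(1 − |Γ_s|)

VSWR ≈ 1.52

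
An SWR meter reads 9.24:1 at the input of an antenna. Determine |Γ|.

|Γ| ≈ 0.805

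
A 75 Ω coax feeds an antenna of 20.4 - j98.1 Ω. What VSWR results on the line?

Γ = (Z_L − Z_0)/(Z_L + Z_0) = (-54.6 − j98.1)/(95.4 − j98.1)
|Γ| = 112/137 = 0.82
VSWR = (1 + |Γ|)/(1 − |Γ|) = 1.82/0.18

VSWR ≈ 10.1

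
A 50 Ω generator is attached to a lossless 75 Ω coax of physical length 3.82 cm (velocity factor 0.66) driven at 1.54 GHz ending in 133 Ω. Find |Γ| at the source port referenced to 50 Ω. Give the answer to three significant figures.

|Γ| ≈ 0.166

λ = v/f = 0.66·c / 1.54 GHz = 0.129 m
βl = 2π·l/λ = 2π × 0.297 = 107°
tan(βl) = -3.28
Z_in = Z_0·(Z_L + jZ_0·tanβl)/(Z_0 + jZ_L·tanβl) = 44.9 + j15.2 Ω
Γ_s = (Z_in − Z_s)/(Z_in + Z_s) = (-5.1 + j15.2)/(94.9 + j15.2), |Γ_s| = 0.166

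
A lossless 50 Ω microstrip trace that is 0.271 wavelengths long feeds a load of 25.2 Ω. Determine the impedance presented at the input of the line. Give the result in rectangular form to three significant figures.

βl = 2π × 0.271 = 97.6°
tan(βl) = tan(97.6°) = -7.53
Z_in = Z_0·(Z_L + jZ_0·tanβl)/(Z_0 + jZ_L·tanβl)
     = 50·(25.2 − j377)/(50 − j190)

Z_in ≈ 94.4 − j18.2 Ω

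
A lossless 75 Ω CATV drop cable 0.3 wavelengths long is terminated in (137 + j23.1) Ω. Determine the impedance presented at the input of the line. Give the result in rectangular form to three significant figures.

βl = 2π × 0.3 = 108°
tan(βl) = tan(108°) = -3.08
Z_in = Z_0·(Z_L + jZ_0·tanβl)/(Z_0 + jZ_L·tanβl)
     = 75·(137 − j208)/(146 − j422)

Z_in ≈ 40.5 + j10.3 Ω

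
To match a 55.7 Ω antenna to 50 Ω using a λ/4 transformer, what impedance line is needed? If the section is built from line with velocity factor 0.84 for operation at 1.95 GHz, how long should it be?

Z_qwt = √(Z_0·R_L) = √(50 × 55.7) = √2785
λ = 0.84·c/f = 0.129 m, so l = λ/4 = 0.0323 m

Z_qwt ≈ 52.8 Ω; length ≈ 3.23 cm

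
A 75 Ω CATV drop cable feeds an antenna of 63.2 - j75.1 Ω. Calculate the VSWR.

VSWR ≈ 2.87

Γ = (Z_L − Z_0)/(Z_L + Z_0) = (-11.8 − j75.1)/(138.2 − j75.1)
|Γ| = 76/157 = 0.483
VSWR = (1 + |Γ|)/(1 − |Γ|) = 1.48/0.517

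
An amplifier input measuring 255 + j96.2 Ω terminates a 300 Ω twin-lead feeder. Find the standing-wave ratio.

VSWR ≈ 1.46

Γ = (Z_L − Z_0)/(Z_L + Z_0) = (-45 + j96.2)/(555 + j96.2)
|Γ| = 106/563 = 0.189
VSWR = (1 + |Γ|)/(1 − |Γ|) = 1.19/0.811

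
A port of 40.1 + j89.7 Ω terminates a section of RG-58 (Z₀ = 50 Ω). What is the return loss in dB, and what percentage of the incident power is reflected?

Γ = (-9.9 + j89.7)/(90.1 + j89.7), |Γ| = 0.71
RL = −20·log₁₀(0.71) = 2.98 dB
P_refl/P_inc = |Γ|² = 0.504

RL ≈ 2.98 dB; 50.4% of incident power reflected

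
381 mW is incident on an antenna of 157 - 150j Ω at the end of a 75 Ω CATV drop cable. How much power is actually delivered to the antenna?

|Γ| = |(82 − j150)/(232 − j150)| = 0.619
|Γ|² = 0.383
P_refl = |Γ|²·P_inc = 146 mW, P_del = (1 − |Γ|²)·P_inc = 235 mW

P_delivered ≈ 235 mW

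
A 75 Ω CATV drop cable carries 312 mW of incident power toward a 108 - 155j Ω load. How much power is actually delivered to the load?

|Γ| = |(33 − j155)/(183 − j155)| = 0.661
|Γ|² = 0.437
P_refl = |Γ|²·P_inc = 136 mW, P_del = (1 − |Γ|²)·P_inc = 176 mW

P_delivered ≈ 176 mW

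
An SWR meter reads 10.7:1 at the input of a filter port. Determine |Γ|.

|Γ| ≈ 0.829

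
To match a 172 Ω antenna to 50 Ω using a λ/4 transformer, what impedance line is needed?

Z_qwt = √(Z_0·R_L) = √(50 × 172) = √8600

Z_qwt ≈ 92.7 Ω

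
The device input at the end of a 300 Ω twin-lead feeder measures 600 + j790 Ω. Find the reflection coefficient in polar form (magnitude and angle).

Γ = (Z_L − Z_0)/(Z_L + Z_0) = (300 + j790)/(900 + j790)
|Γ| = 845/1200 = 0.706

Γ ≈ 0.706 ∠ 27.9°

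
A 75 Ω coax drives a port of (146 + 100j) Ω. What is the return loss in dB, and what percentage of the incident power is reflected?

RL ≈ 5.92 dB; 25.6% of incident power reflected

Γ = (71 + j100)/(221 + j100), |Γ| = 0.506
RL = −20·log₁₀(0.506) = 5.92 dB
P_refl/P_inc = |Γ|² = 0.256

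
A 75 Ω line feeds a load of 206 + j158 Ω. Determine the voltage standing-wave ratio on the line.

VSWR ≈ 4.5

Γ = (Z_L − Z_0)/(Z_L + Z_0) = (131 + j158)/(281 + j158)
|Γ| = 205/322 = 0.637
VSWR = (1 + |Γ|)/(1 − |Γ|) = 1.64/0.363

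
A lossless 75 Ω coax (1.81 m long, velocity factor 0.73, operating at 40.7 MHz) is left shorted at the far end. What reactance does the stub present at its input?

λ = v/f = 0.73·c / 40.7 MHz = 5.38 m
βl = 2π·l/λ = 2π × 0.336 = 121°
tan(βl) = -1.66
For a shorted stub, Z_in = jZ_0·tan(βl)

X_in ≈ -124 Ω (capacitive)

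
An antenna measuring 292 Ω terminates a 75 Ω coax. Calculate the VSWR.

VSWR ≈ 3.89

For a purely resistive load, VSWR = R_L/Z_0 or Z_0/R_L (whichever > 1) = 292/75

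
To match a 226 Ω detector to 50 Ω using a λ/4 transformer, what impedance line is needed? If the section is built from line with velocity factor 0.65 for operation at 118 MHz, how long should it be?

Z_qwt ≈ 106 Ω; length ≈ 41.3 cm

Z_qwt = √(Z_0·R_L) = √(50 × 226) = √11300
λ = 0.65·c/f = 1.65 m, so l = λ/4 = 0.413 m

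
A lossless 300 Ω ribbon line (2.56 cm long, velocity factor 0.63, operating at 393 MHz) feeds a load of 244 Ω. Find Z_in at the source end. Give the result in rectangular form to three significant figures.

λ = v/f = 0.63·c / 393 MHz = 0.481 m
βl = 2π·l/λ = 2π × 0.0532 = 19.2°
tan(βl) = tan(19.2°) = 0.348
Z_in = Z_0·(Z_L + jZ_0·tanβl)/(Z_0 + jZ_L·tanβl)
     = 300·(244 + j104)/(300 + j84.8)

Z_in ≈ 253 + j32.7 Ω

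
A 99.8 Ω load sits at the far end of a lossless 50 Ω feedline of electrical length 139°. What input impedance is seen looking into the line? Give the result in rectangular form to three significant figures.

Z_in ≈ 43.7 + j32.3 Ω

tan(βl) = tan(139°) = -0.869
Z_in = Z_0·(Z_L + jZ_0·tanβl)/(Z_0 + jZ_L·tanβl)
     = 50·(99.8 − j43.5)/(50 − j86.8)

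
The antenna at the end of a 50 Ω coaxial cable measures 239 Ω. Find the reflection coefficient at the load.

Γ = 0.654

Γ = (Z_L − Z_0)/(Z_L + Z_0) = (239 − 50)/(239 + 50) = 189/289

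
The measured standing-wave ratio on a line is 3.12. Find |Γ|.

|Γ| ≈ 0.515

|Γ| = (S − 1)/(S + 1) = (3.12 − 1)/(3.12 + 1) = 2.12/4.12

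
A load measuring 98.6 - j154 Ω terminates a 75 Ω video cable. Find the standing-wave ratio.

VSWR ≈ 5.09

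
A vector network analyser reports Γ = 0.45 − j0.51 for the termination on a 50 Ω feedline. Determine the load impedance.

Z_L ≈ 47.8 − j90.7 Ω

Z_L = Z_0·(1 + Γ)/(1 − Γ) = 50·(1.45 − j0.51)/(0.55 + j0.51)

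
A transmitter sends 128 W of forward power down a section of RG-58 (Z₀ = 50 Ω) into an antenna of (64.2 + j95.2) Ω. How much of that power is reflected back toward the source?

P_reflected ≈ 53.6 W

|Γ| = |(14.2 + j95.2)/(114.2 + j95.2)| = 0.647
|Γ|² = 0.419
P_refl = |Γ|²·P_inc = 53.6 W, P_del = (1 − |Γ|²)·P_inc = 74.4 W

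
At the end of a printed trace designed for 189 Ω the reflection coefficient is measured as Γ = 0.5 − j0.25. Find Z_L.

Z_L = Z_0·(1 + Γ)/(1 − Γ) = 189·(1.5 − j0.25)/(0.5 + j0.25)

Z_L ≈ 416 − j302 Ω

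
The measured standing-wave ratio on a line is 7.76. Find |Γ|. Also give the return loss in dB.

|Γ| ≈ 0.772; return loss ≈ 2.25 dB

|Γ| = (S − 1)/(S + 1) = (7.76 − 1)/(7.76 + 1) = 6.76/8.76
RL = −20·log₁₀|Γ| = −20·log₁₀(0.772)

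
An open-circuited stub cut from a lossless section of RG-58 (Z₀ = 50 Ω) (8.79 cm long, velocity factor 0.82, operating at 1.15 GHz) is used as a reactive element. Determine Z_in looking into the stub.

Z_in ≈ +j79.8 Ω

λ = v/f = 0.82·c / 1.15 GHz = 0.214 m
βl = 2π·l/λ = 2π × 0.411 = 148°
tan(βl) = -0.627
For an open-circuited stub, Z_in = −jZ_0·cot(βl) = −jZ_0/tan(βl)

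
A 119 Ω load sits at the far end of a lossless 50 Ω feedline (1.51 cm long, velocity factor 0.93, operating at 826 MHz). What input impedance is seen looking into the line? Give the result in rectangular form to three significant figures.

λ = v/f = 0.93·c / 826 MHz = 0.338 m
βl = 2π·l/λ = 2π × 0.0447 = 16.1°
tan(βl) = tan(16.1°) = 0.289
Z_in = Z_0·(Z_L + jZ_0·tanβl)/(Z_0 + jZ_L·tanβl)
     = 50·(119 + j14.4)/(50 + j34.3)

Z_in ≈ 87.6 − j45.7 Ω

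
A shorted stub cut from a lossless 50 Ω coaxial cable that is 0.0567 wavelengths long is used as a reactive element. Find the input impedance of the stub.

Z_in ≈ +j18.6 Ω

βl = 2π × 0.0567 = 20.4°
tan(βl) = 0.372
For a shorted stub, Z_in = jZ_0·tan(βl)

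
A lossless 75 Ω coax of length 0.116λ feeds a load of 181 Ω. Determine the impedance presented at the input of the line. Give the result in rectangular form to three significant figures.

Z_in ≈ 57.6 − j57.2 Ω

βl = 2π × 0.116 = 41.8°
tan(βl) = tan(41.8°) = 0.893
Z_in = Z_0·(Z_L + jZ_0·tanβl)/(Z_0 + jZ_L·tanβl)
     = 75·(181 + j67)/(75 + j162)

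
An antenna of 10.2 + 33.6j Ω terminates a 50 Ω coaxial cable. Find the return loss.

Γ = (-39.8 + j33.6)/(60.2 + j33.6), |Γ| = 0.756
RL = −20·log₁₀|Γ| = −20·log₁₀(0.756)

RL ≈ 2.44 dB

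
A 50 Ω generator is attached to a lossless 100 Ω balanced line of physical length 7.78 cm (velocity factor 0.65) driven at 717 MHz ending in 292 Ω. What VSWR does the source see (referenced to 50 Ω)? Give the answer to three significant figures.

λ = v/f = 0.65·c / 717 MHz = 0.272 m
βl = 2π·l/λ = 2π × 0.286 = 103°
tan(βl) = -4.34
Z_in = Z_0·(Z_L + jZ_0·tanβl)/(Z_0 + jZ_L·tanβl) = 35.8 + j20.2 Ω
Γ_s = (Z_in − Z_s)/(Z_in + Z_s) = (-14.2 + j20.2)/(85.8 + j20.2), |Γ_s| = 0.28
VSWR = (1 + |Γ_s|)/(1 − |Γ_s|)

VSWR ≈ 1.78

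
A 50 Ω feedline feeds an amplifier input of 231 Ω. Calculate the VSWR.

Γ = (231 − 50)/(231 + 50) = 0.644
VSWR = (1 + 0.644)/(1 − 0.644)

VSWR ≈ 4.62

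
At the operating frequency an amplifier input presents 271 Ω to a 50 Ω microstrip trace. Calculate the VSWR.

VSWR ≈ 5.42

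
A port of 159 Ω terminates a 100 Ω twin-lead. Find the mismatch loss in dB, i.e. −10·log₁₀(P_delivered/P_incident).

Γ = (159 − 100)/(159 + 100) = 0.228
|Γ|² = 0.0519, so P_del/P_inc = 1 − |Γ|² = 0.948
ML = −10·log₁₀(1 − |Γ|²)

mismatch loss ≈ 0.231 dB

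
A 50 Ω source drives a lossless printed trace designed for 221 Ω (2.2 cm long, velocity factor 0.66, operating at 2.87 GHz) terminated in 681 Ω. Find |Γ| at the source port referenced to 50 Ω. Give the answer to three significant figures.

λ = v/f = 0.66·c / 2.87 GHz = 0.069 m
βl = 2π·l/λ = 2π × 0.319 = 115°
tan(βl) = -2.16
Z_in = Z_0·(Z_L + jZ_0·tanβl)/(Z_0 + jZ_L·tanβl) = 85.1 + j89.4 Ω
Γ_s = (Z_in − Z_s)/(Z_in + Z_s) = (35.1 + j89.4)/(135 + j89.4), |Γ_s| = 0.593

|Γ| ≈ 0.593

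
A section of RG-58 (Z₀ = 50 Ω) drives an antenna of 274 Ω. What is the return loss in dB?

Γ = (274 − 50)/(274 + 50) = 0.691
RL = −20·log₁₀|Γ| = −20·log₁₀(0.691)

RL ≈ 3.21 dB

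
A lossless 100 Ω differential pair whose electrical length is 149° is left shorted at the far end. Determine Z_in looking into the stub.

tan(βl) = -0.601
For a shorted stub, Z_in = jZ_0·tan(βl)

Z_in ≈ −j60.1 Ω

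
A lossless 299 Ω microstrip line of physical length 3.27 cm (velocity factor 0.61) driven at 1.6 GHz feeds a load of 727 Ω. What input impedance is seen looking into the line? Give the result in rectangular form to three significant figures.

λ = v/f = 0.61·c / 1.6 GHz = 0.114 m
βl = 2π·l/λ = 2π × 0.286 = 103°
tan(βl) = tan(103°) = -4.36
Z_in = Z_0·(Z_L + jZ_0·tanβl)/(Z_0 + jZ_L·tanβl)
     = 299·(727 − j1300)/(299 − j3170)

Z_in ≈ 128 + j56.5 Ω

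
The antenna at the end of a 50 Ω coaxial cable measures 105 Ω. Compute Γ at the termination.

Γ = 0.355

Γ = (Z_L − Z_0)/(Z_L + Z_0) = (105 − 50)/(105 + 50) = 55/155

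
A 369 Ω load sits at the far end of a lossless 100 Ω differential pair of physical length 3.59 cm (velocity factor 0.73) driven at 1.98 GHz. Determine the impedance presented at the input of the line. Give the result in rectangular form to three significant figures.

Z_in ≈ 33.4 + j46 Ω

λ = v/f = 0.73·c / 1.98 GHz = 0.111 m
βl = 2π·l/λ = 2π × 0.325 = 117°
tan(βl) = tan(117°) = -1.98
Z_in = Z_0·(Z_L + jZ_0·tanβl)/(Z_0 + jZ_L·tanβl)
     = 100·(369 − j198)/(100 − j729)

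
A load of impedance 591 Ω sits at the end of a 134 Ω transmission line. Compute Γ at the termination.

Γ = 0.63

Γ = (Z_L − Z_0)/(Z_L + Z_0) = (591 − 134)/(591 + 134) = 457/725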